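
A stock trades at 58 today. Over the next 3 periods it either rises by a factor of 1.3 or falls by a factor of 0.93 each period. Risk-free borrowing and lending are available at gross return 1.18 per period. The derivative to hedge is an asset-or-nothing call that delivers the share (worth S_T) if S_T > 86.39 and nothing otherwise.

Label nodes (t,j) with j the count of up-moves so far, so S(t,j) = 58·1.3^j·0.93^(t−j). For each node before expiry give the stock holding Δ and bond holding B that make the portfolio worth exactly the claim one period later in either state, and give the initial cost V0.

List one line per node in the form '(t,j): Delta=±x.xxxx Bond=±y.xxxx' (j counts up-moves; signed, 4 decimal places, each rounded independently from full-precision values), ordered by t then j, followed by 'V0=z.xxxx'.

The replicating-portfolio and risk-neutral prices coincide; use p* = (1.18−0.93)/(1.3−0.93) = 0.6757 for the latter.
Payoff layer (t=3): V(3,0)=0.0000, V(3,1)=0.0000, V(3,2)=91.1586, V(3,3)=127.4260
Node (2,0) S=50.1642: V=(p*·0.0000+(1−p*)·0.0000)/1.18=0.0000; Δ=(0.0000−0.0000)/(65.2135−46.6527)=0.0000; B=V−Δ·S=0.0000
Node (2,1) S=70.1220: V=(p*·91.1586+(1−p*)·0.0000)/1.18=52.1980; Δ=(91.1586−0.0000)/(91.1586−65.2135)=3.5135; B=V−Δ·S=-194.1766
Node (2,2) S=98.0200: V=(p*·127.4260+(1−p*)·91.1586)/1.18=98.0200; Δ=(127.4260−91.1586)/(127.4260−91.1586)=1.0000; B=V−Δ·S=0.0000
Node (1,0) S=53.9400: V=(p*·52.1980+(1−p*)·0.0000)/1.18=29.8889; Δ=(52.1980−0.0000)/(70.1220−50.1642)=2.6154; B=V−Δ·S=-111.1868
Node (1,1) S=75.4000: V=(p*·98.0200+(1−p*)·52.1980)/1.18=70.4736; Δ=(98.0200−52.1980)/(98.0200−70.1220)=1.6425; B=V−Δ·S=-53.3697
Node (0,0) S=58.0000: V=(p*·70.4736+(1−p*)·29.8889)/1.18=48.5686; Δ=(70.4736−29.8889)/(75.4000−53.9400)=1.8912; B=V−Δ·S=-61.1196
Self-financing check: at every node Δ·S+B equals the discounted successor values.

(0,0): Delta=1.8912 Bond=-61.1196
(1,0): Delta=2.6154 Bond=-111.1868
(1,1): Delta=1.6425 Bond=-53.3697
(2,0): Delta=0.0000 Bond=0.0000
(2,1): Delta=3.5135 Bond=-194.1766
(2,2): Delta=1.0000 Bond=0.0000
V0=48.5686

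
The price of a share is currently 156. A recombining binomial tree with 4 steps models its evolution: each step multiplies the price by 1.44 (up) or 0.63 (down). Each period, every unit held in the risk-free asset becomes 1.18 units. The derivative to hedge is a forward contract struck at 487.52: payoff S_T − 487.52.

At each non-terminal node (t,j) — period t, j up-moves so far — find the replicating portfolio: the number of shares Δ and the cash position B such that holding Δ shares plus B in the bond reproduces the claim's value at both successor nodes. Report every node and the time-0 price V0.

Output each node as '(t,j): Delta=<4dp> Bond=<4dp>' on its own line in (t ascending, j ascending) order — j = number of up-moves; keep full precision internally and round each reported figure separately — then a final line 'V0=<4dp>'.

Under the risk-neutral measure, an up-move has probability p* = (R−d)/(u−d) = 0.6790 and values discount at R = 1.18.
Terminal values V(4,·): V(4,0)=-462.9454, V(4,1)=-431.3494, V(4,2)=-359.1302, V(4,3)=-194.0575, V(4,4)=183.2514
  t=3,j=0: stock 39.0073 → up 56.1706 (V=-431.3494), down 24.5746 (V=-462.9454). Price -374.1452; hedge Δ=1.0000, bond B=-413.1525.
  t=3,j=1: stock 89.1596 → up 128.3898 (V=-359.1302), down 56.1706 (V=-431.3494). Price -323.9929; hedge Δ=1.0000, bond B=-413.1525.
  t=3,j=2: stock 203.7934 → up 293.4625 (V=-194.0575), down 128.3898 (V=-359.1302). Price -209.3591; hedge Δ=1.0000, bond B=-413.1525.
  t=3,j=3: stock 465.8135 → up 670.7714 (V=183.2514), down 293.4625 (V=-194.0575). Price 52.6610; hedge Δ=1.0000, bond B=-413.1525.
  t=2,j=0: stock 61.9164 → up 89.1596 (V=-323.9929), down 39.0073 (V=-374.1452). Price -288.2129; hedge Δ=1.0000, bond B=-350.1293.
  t=2,j=1: stock 141.5232 → up 203.7934 (V=-209.3591), down 89.1596 (V=-323.9929). Price -208.6061; hedge Δ=1.0000, bond B=-350.1293.
  t=2,j=2: stock 323.4816 → up 465.8135 (V=52.6610), down 203.7934 (V=-209.3591). Price -26.6477; hedge Δ=1.0000, bond B=-350.1293.
  t=1,j=0: stock 98.2800 → up 141.5232 (V=-208.6061), down 61.9164 (V=-288.2129). Price -198.4397; hedge Δ=1.0000, bond B=-296.7197.
  t=1,j=1: stock 224.6400 → up 323.4816 (V=-26.6477), down 141.5232 (V=-208.6061). Price -72.0797; hedge Δ=1.0000, bond B=-296.7197.
  t=0,j=0: stock 156.0000 → up 224.6400 (V=-72.0797), down 98.2800 (V=-198.4397). Price -95.4574; hedge Δ=1.0000, bond B=-251.4574.
Each (Δ,B) replicates both successor values, so the strategy is self-financing and V0 is arbitrage-free.

(0,0): Delta=1.0000 Bond=-251.4574
(1,0): Delta=1.0000 Bond=-296.7197
(1,1): Delta=1.0000 Bond=-296.7197
(2,0): Delta=1.0000 Bond=-350.1293
(2,1): Delta=1.0000 Bond=-350.1293
(2,2): Delta=1.0000 Bond=-350.1293
(3,0): Delta=1.0000 Bond=-413.1525
(3,1): Delta=1.0000 Bond=-413.1525
(3,2): Delta=1.0000 Bond=-413.1525
(3,3): Delta=1.0000 Bond=-413.1525
V0=-95.4574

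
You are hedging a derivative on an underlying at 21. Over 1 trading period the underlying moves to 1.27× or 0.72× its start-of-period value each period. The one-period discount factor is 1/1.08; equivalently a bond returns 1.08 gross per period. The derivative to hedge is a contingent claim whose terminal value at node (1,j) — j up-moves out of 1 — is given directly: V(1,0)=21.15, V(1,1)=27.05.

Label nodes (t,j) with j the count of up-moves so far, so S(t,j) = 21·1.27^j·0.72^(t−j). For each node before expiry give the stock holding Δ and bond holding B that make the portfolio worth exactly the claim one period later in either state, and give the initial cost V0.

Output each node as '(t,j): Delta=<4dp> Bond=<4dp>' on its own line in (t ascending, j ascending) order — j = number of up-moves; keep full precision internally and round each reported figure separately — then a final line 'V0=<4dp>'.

(0,0): Delta=0.5108 Bond=12.4318
V0=23.1591

Risk-neutral probability p* = (R−d)/(u−d) = (1.08−0.72)/(1.27−0.72) = 0.6545.
Terminal payoffs: V(1,0)=21.1500, V(1,1)=27.0500
  t=0,j=0: stock 21.0000 → up 26.6700 (V=27.0500), down 15.1200 (V=21.1500). Price 23.1591; hedge Δ=0.5108, bond B=12.4318.
The time-0 hedge costs 23.1591, which is the no-arbitrage price.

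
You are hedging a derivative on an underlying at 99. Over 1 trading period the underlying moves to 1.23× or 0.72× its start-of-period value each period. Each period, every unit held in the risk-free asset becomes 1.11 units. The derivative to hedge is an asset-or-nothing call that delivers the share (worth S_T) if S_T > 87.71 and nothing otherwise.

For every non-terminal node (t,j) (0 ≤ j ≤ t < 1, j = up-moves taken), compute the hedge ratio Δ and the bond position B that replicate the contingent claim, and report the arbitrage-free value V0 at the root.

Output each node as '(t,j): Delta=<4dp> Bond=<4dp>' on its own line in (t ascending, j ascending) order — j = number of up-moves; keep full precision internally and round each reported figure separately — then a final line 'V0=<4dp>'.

The replicating-portfolio and risk-neutral prices coincide; use p* = (1.11−0.72)/(1.23−0.72) = 0.7647 for the latter.
At expiry t=1: V(1,0)=0.0000, V(1,1)=121.7700
  t=0,j=0: stock 99.0000 → up 121.7700 (V=121.7700), down 71.2800 (V=0.0000). Price 83.8903; hedge Δ=2.4118, bond B=-154.8744.
Root portfolio cost Δ·99+B reproduces V0=83.8903.

(0,0): Delta=2.4118 Bond=-154.8744
V0=83.8903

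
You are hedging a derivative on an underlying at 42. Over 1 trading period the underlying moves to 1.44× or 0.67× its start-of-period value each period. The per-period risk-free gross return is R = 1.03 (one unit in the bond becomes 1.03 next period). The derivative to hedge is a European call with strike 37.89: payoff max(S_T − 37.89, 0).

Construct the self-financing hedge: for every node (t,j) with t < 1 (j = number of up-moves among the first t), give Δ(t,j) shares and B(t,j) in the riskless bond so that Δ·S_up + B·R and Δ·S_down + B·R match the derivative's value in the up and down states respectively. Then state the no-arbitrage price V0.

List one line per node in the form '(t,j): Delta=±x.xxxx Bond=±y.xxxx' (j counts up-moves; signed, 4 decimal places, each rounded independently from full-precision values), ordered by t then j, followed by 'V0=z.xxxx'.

(0,0): Delta=0.6985 Bond=-19.0837
V0=10.2539

The replicating-portfolio and risk-neutral prices coincide; use p* = (1.03−0.67)/(1.44−0.67) = 0.4675 for the latter.
Terminal payoffs: V(1,0)=0.0000, V(1,1)=22.5900
(0,0): S=42.0000. Δ = (V_up−V_dn)/(S_up−S_dn) = (22.5900−0.0000)/(60.4800−28.1400) = 0.6985. V = [p*·22.5900 + (1−p*)·0.0000]/1.03 = 10.2539. B = V − Δ·S = -19.0837.
Self-financing check: at every node Δ·S+B equals the discounted successor values.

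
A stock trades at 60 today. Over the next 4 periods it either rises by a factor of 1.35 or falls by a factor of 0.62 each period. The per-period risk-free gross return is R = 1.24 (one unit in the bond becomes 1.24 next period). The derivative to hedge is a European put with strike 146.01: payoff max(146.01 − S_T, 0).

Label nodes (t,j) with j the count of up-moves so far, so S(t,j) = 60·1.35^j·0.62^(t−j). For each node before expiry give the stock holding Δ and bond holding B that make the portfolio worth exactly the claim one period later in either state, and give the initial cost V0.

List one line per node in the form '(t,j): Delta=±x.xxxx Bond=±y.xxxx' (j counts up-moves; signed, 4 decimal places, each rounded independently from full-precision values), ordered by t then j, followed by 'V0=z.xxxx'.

(0,0): Delta=-0.6091 Bond=50.0322
(1,0): Delta=-1.0000 Bond=76.5804
(1,1): Delta=-0.5773 Bond=59.4602
(2,0): Delta=-1.0000 Bond=94.9597
(2,1): Delta=-1.0000 Bond=94.9597
(2,2): Delta=-0.5428 Bond=69.9642
(3,0): Delta=-1.0000 Bond=117.7500
(3,1): Delta=-1.0000 Bond=117.7500
(3,2): Delta=-1.0000 Bond=117.7500
(3,3): Delta=-0.5056 Bond=81.2566
V0=13.4845

Since d<R<u, set p* = (R−d)/(u−d) = 0.8493; price each node as the discounted p*-expectation of its children.
Terminal payoffs: V(4,0)=137.1442, V(4,1)=126.7054, V(4,2)=103.9759, V(4,3)=54.4840, V(4,4)=0.0000
  t=3,j=0: stock 14.2997 → up 19.3046 (V=126.7054), down 8.8658 (V=137.1442). Price 103.4503; hedge Δ=-1.0000, bond B=117.7500.
  t=3,j=1: stock 31.1364 → up 42.0341 (V=103.9759), down 19.3046 (V=126.7054). Price 86.6136; hedge Δ=-1.0000, bond B=117.7500.
  t=3,j=2: stock 67.7970 → up 91.5260 (V=54.4840), down 42.0341 (V=103.9759). Price 49.9530; hedge Δ=-1.0000, bond B=117.7500.
  t=3,j=3: stock 147.6225 → up 199.2904 (V=0.0000), down 91.5260 (V=54.4840). Price 6.6209; hedge Δ=-0.5056, bond B=81.2566.
  t=2,j=0: stock 23.0640 → up 31.1364 (V=86.6136), down 14.2997 (V=103.4503). Price 71.8957; hedge Δ=-1.0000, bond B=94.9597.
  t=2,j=1: stock 50.2200 → up 67.7970 (V=49.9530), down 31.1364 (V=86.6136). Price 44.7397; hedge Δ=-1.0000, bond B=94.9597.
  t=2,j=2: stock 109.3500 → up 147.6225 (V=6.6209), down 67.7970 (V=49.9530). Price 10.6052; hedge Δ=-0.5428, bond B=69.9642.
  t=1,j=0: stock 37.2000 → up 50.2200 (V=44.7397), down 23.0640 (V=71.8957). Price 39.3804; hedge Δ=-1.0000, bond B=76.5804.
  t=1,j=1: stock 81.0000 → up 109.3500 (V=10.6052), down 50.2200 (V=44.7397). Price 12.7006; hedge Δ=-0.5773, bond B=59.4602.
  t=0,j=0: stock 60.0000 → up 81.0000 (V=12.7006), down 37.2000 (V=39.3804). Price 13.4845; hedge Δ=-0.6091, bond B=50.0322.
Self-financing check: at every node Δ·S+B equals the discounted successor values.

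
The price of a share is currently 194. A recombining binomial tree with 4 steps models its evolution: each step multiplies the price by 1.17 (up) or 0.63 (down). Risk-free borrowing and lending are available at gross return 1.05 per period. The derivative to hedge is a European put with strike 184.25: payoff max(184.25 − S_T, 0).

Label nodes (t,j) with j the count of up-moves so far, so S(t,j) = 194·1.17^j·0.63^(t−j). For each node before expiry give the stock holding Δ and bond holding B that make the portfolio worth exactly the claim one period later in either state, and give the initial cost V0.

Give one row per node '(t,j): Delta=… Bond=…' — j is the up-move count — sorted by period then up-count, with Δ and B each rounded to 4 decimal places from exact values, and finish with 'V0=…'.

The replicating-portfolio and risk-neutral prices coincide; use p* = (1.05−0.63)/(1.17−0.63) = 0.7778 for the latter.
Terminal values V(4,·): V(4,0)=153.6893, V(4,1)=127.4943, V(4,2)=78.8466, V(4,3)=0.0000, V(4,4)=0.0000
  t=3,j=0: stock 48.5091 → up 56.7557 (V=127.4943), down 30.5607 (V=153.6893). Price 126.9671; hedge Δ=-1.0000, bond B=175.4762.
  t=3,j=1: stock 90.0884 → up 105.4034 (V=78.8466), down 56.7557 (V=127.4943). Price 85.3878; hedge Δ=-1.0000, bond B=175.4762.
  t=3,j=2: stock 167.3070 → up 195.7491 (V=0.0000), down 105.4034 (V=78.8466). Price 16.6871; hedge Δ=-0.8727, bond B=162.6994.
  t=3,j=3: stock 310.7129 → up 363.5341 (V=0.0000), down 195.7491 (V=0.0000). Price 0.0000; hedge Δ=0.0000, bond B=0.0000.
  t=2,j=0: stock 76.9986 → up 90.0884 (V=85.3878), down 48.5091 (V=126.9671). Price 90.1216; hedge Δ=-1.0000, bond B=167.1202.
  t=2,j=1: stock 142.9974 → up 167.3070 (V=16.6871), down 90.0884 (V=85.3878). Price 30.4323; hedge Δ=-0.8897, bond B=157.6559.
  t=2,j=2: stock 265.5666 → up 310.7129 (V=0.0000), down 167.3070 (V=16.6871). Price 3.5317; hedge Δ=-0.1164, bond B=34.4337.
  t=1,j=0: stock 122.2200 → up 142.9974 (V=30.4323), down 76.9986 (V=90.1216). Price 41.6158; hedge Δ=-0.9044, bond B=152.1515.
  t=1,j=1: stock 226.9800 → up 265.5666 (V=3.5317), down 142.9974 (V=30.4323). Price 9.0568; hedge Δ=-0.2195, bond B=58.8728.
  t=0,j=0: stock 194.0000 → up 226.9800 (V=9.0568), down 122.2200 (V=41.6158). Price 15.5163; hedge Δ=-0.3108, bond B=75.8108.
Root portfolio cost Δ·194+B reproduces V0=15.5163.

(0,0): Delta=-0.3108 Bond=75.8108
(1,0): Delta=-0.9044 Bond=152.1515
(1,1): Delta=-0.2195 Bond=58.8728
(2,0): Delta=-1.0000 Bond=167.1202
(2,1): Delta=-0.8897 Bond=157.6559
(2,2): Delta=-0.1164 Bond=34.4337
(3,0): Delta=-1.0000 Bond=175.4762
(3,1): Delta=-1.0000 Bond=175.4762
(3,2): Delta=-0.8727 Bond=162.6994
(3,3): Delta=0.0000 Bond=0.0000
V0=15.5163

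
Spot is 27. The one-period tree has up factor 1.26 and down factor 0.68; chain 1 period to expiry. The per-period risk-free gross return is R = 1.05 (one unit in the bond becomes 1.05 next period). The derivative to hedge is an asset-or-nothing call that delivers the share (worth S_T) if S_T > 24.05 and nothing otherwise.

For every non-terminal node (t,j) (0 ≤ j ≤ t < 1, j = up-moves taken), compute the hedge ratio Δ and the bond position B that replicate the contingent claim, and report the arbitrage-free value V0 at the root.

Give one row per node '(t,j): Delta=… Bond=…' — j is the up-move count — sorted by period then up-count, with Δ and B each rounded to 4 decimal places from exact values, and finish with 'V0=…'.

Since d<R<u, set p* = (R−d)/(u−d) = 0.6379; price each node as the discounted p*-expectation of its children.
Payoff layer (t=1): V(1,0)=0.0000, V(1,1)=34.0200
Node (0,0) S=27.0000: V=(p*·34.0200+(1−p*)·0.0000)/1.05=20.6690; Δ=(34.0200−0.0000)/(34.0200−18.3600)=2.1724; B=V−Δ·S=-37.9862
Check: Δ(0,0)·S0 + B(0,0) = 20.6690 = V0.

(0,0): Delta=2.1724 Bond=-37.9862
V0=20.6690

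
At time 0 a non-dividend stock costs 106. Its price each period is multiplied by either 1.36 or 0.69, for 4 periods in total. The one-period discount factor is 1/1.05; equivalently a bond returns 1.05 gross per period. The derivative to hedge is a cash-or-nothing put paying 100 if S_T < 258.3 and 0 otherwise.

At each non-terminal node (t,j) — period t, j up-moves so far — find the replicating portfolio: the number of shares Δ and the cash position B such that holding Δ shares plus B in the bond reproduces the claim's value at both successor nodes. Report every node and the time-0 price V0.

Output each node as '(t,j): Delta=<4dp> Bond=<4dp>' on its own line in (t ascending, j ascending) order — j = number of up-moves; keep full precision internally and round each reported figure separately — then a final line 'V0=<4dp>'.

(0,0): Delta=-0.1887 Bond=95.4134
(1,0): Delta=0.0000 Bond=86.3838
(1,1): Delta=-0.2711 Bond=112.0677
(2,0): Delta=0.0000 Bond=90.7029
(2,1): Delta=0.0000 Bond=90.7029
(2,2): Delta=-0.3896 Bond=140.8937
(3,0): Delta=0.0000 Bond=95.2381
(3,1): Delta=0.0000 Bond=95.2381
(3,2): Delta=0.0000 Bond=95.2381
(3,3): Delta=-0.5598 Bond=193.3191
V0=75.4129

No-arbitrage ⇒ martingale measure with p* = (R−d)/(u−d) = 0.5373.
Terminal values V(4,·): V(4,0)=100.0000, V(4,1)=100.0000, V(4,2)=100.0000, V(4,3)=100.0000, V(4,4)=0.0000
  t=3,j=0: stock 34.8220 → up 47.3579 (V=100.0000), down 24.0271 (V=100.0000). Price 95.2381; hedge Δ=0.0000, bond B=95.2381.
  t=3,j=1: stock 68.6346 → up 93.3430 (V=100.0000), down 47.3579 (V=100.0000). Price 95.2381; hedge Δ=0.0000, bond B=95.2381.
  t=3,j=2: stock 135.2797 → up 183.9805 (V=100.0000), down 93.3430 (V=100.0000). Price 95.2381; hedge Δ=0.0000, bond B=95.2381.
  t=3,j=3: stock 266.6383 → up 362.6281 (V=0.0000), down 183.9805 (V=100.0000). Price 44.0654; hedge Δ=-0.5598, bond B=193.3191.
  t=2,j=0: stock 50.4666 → up 68.6346 (V=95.2381), down 34.8220 (V=95.2381). Price 90.7029; hedge Δ=0.0000, bond B=90.7029.
  t=2,j=1: stock 99.4704 → up 135.2797 (V=95.2381), down 68.6346 (V=95.2381). Price 90.7029; hedge Δ=0.0000, bond B=90.7029.
  t=2,j=2: stock 196.0576 → up 266.6383 (V=44.0654), down 135.2797 (V=95.2381). Price 64.5165; hedge Δ=-0.3896, bond B=140.8937.
  t=1,j=0: stock 73.1400 → up 99.4704 (V=90.7029), down 50.4666 (V=90.7029). Price 86.3838; hedge Δ=0.0000, bond B=86.3838.
  t=1,j=1: stock 144.1600 → up 196.0576 (V=64.5165), down 99.4704 (V=90.7029). Price 72.9834; hedge Δ=-0.2711, bond B=112.0677.
  t=0,j=0: stock 106.0000 → up 144.1600 (V=72.9834), down 73.1400 (V=86.3838). Price 75.4129; hedge Δ=-0.1887, bond B=95.4134.
Each (Δ,B) replicates both successor values, so the strategy is self-financing and V0 is arbitrage-free.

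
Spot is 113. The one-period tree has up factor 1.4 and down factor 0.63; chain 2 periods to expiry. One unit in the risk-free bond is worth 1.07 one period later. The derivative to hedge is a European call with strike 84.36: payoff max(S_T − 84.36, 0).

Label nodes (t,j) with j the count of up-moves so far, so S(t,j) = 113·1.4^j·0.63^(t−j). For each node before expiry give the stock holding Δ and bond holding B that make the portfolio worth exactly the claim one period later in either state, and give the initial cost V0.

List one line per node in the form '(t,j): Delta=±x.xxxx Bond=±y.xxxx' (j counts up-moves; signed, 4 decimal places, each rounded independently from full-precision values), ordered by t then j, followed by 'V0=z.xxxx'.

(0,0): Delta=0.8181 Bond=-46.7925
(1,0): Delta=0.2792 Bond=-11.7038
(1,1): Delta=1.0000 Bond=-78.8411
V0=45.6552

Risk-neutral probability p* = (R−d)/(u−d) = (1.07−0.63)/(1.4−0.63) = 0.5714.
Terminal payoffs: V(2,0)=0.0000, V(2,1)=15.3060, V(2,2)=137.1200
  t=1,j=0: stock 71.1900 → up 99.6660 (V=15.3060), down 44.8497 (V=0.0000). Price 8.1741; hedge Δ=0.2792, bond B=-11.7038.
  t=1,j=1: stock 158.2000 → up 221.4800 (V=137.1200), down 99.6660 (V=15.3060). Price 79.3589; hedge Δ=1.0000, bond B=-78.8411.
  t=0,j=0: stock 113.0000 → up 158.2000 (V=79.3589), down 71.1900 (V=8.1741). Price 45.6552; hedge Δ=0.8181, bond B=-46.7925.
Self-financing check: at every node Δ·S+B equals the discounted successor values.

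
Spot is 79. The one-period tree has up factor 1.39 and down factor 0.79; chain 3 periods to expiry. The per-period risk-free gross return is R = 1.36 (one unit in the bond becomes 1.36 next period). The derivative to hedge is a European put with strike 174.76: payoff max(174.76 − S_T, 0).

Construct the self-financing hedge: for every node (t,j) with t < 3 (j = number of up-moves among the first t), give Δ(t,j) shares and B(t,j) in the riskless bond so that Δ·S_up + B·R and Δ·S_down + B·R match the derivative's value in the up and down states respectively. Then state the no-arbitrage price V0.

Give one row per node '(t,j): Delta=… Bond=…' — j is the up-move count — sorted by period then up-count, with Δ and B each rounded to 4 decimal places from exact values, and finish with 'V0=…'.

Under the risk-neutral measure, an up-move has probability p* = (R−d)/(u−d) = 0.9500 and values discount at R = 1.36.
Payoff layer (t=3): V(3,0)=135.8099, V(3,1)=106.2276, V(3,2)=54.1776, V(3,3)=0.0000
(2,0): S=49.3039. Δ = (V_up−V_dn)/(S_up−S_dn) = (106.2276−135.8099)/(68.5324−38.9501) = -1.0000. V = [p*·106.2276 + (1−p*)·135.8099]/1.36 = 79.1961. B = V − Δ·S = 128.5000.
(2,1): S=86.7499. Δ = (V_up−V_dn)/(S_up−S_dn) = (54.1776−106.2276)/(120.5824−68.5324) = -1.0000. V = [p*·54.1776 + (1−p*)·106.2276]/1.36 = 41.7501. B = V − Δ·S = 128.5000.
(2,2): S=152.6359. Δ = (V_up−V_dn)/(S_up−S_dn) = (0.0000−54.1776)/(212.1639−120.5824) = -0.5916. V = [p*·0.0000 + (1−p*)·54.1776]/1.36 = 1.9918. B = V − Δ·S = 92.2879.
(1,0): S=62.4100. Δ = (V_up−V_dn)/(S_up−S_dn) = (41.7501−79.1961)/(86.7499−49.3039) = -1.0000. V = [p*·41.7501 + (1−p*)·79.1961]/1.36 = 32.0753. B = V − Δ·S = 94.4853.
(1,1): S=109.8100. Δ = (V_up−V_dn)/(S_up−S_dn) = (1.9918−41.7501)/(152.6359−86.7499) = -0.6034. V = [p*·1.9918 + (1−p*)·41.7501]/1.36 = 2.9263. B = V − Δ·S = 69.1901.
(0,0): S=79.0000. Δ = (V_up−V_dn)/(S_up−S_dn) = (2.9263−32.0753)/(109.8100−62.4100) = -0.6150. V = [p*·2.9263 + (1−p*)·32.0753]/1.36 = 3.2233. B = V − Δ·S = 51.8050.
Self-financing check: at every node Δ·S+B equals the discounted successor values.

(0,0): Delta=-0.6150 Bond=51.8050
(1,0): Delta=-1.0000 Bond=94.4853
(1,1): Delta=-0.6034 Bond=69.1901
(2,0): Delta=-1.0000 Bond=128.5000
(2,1): Delta=-1.0000 Bond=128.5000
(2,2): Delta=-0.5916 Bond=92.2879
V0=3.2233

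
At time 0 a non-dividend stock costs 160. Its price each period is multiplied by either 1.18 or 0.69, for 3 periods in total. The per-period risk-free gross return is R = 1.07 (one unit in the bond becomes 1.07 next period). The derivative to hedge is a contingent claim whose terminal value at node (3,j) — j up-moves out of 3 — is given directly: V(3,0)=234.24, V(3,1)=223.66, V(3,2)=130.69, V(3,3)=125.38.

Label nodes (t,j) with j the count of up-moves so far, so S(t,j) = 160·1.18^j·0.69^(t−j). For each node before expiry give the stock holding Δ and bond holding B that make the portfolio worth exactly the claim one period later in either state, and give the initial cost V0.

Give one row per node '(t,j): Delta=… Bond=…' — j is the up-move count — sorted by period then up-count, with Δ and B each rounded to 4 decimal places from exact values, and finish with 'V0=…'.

Under the risk-neutral measure, an up-move has probability p* = (R−d)/(u−d) = 0.7755 and values discount at R = 1.07.
Terminal payoffs: V(3,0)=234.2400, V(3,1)=223.6600, V(3,2)=130.6900, V(3,3)=125.3800
Node (2,0) S=76.1760: V=(p*·223.6600+(1−p*)·234.2400)/1.07=211.2478; Δ=(223.6600−234.2400)/(89.8877−52.5614)=-0.2834; B=V−Δ·S=232.8396
Node (2,1) S=130.2720: V=(p*·130.6900+(1−p*)·223.6600)/1.07=141.6456; Δ=(130.6900−223.6600)/(153.7210−89.8877)=-1.4565; B=V−Δ·S=331.3803
Node (2,2) S=222.7840: V=(p*·125.3800+(1−p*)·130.6900)/1.07=118.2916; Δ=(125.3800−130.6900)/(262.8851−153.7210)=-0.0486; B=V−Δ·S=129.1284
Node (1,0) S=110.4000: V=(p*·141.6456+(1−p*)·211.2478)/1.07=146.9819; Δ=(141.6456−211.2478)/(130.2720−76.1760)=-1.2866; B=V−Δ·S=289.0270
Node (1,1) S=188.8000: V=(p*·118.2916+(1−p*)·141.6456)/1.07=115.4527; Δ=(118.2916−141.6456)/(222.7840−130.2720)=-0.2524; B=V−Δ·S=163.1139
Node (0,0) S=160.0000: V=(p*·115.4527+(1−p*)·146.9819)/1.07=114.5146; Δ=(115.4527−146.9819)/(188.8000−110.4000)=-0.4022; B=V−Δ·S=178.8599
Check: Δ(0,0)·S0 + B(0,0) = 114.5146 = V0.

(0,0): Delta=-0.4022 Bond=178.8599
(1,0): Delta=-1.2866 Bond=289.0270
(1,1): Delta=-0.2524 Bond=163.1139
(2,0): Delta=-0.2834 Bond=232.8396
(2,1): Delta=-1.4565 Bond=331.3803
(2,2): Delta=-0.0486 Bond=129.1284
V0=114.5146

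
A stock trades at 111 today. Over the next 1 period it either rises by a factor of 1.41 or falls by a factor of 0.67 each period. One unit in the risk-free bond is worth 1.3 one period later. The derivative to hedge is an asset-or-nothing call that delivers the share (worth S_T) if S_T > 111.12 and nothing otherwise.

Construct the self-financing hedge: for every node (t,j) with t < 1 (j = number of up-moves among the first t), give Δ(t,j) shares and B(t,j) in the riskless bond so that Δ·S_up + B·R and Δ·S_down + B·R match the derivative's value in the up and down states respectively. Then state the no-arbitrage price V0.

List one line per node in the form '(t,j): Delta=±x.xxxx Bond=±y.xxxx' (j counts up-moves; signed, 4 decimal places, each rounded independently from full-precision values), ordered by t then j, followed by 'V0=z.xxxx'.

(0,0): Delta=1.9054 Bond=-109.0038
V0=102.4962

Risk-neutral probability p* = (R−d)/(u−d) = (1.3−0.67)/(1.41−0.67) = 0.8514.
Payoff layer (t=1): V(1,0)=0.0000, V(1,1)=156.5100
Node (0,0) S=111.0000: V=(p*·156.5100+(1−p*)·0.0000)/1.3=102.4962; Δ=(156.5100−0.0000)/(156.5100−74.3700)=1.9054; B=V−Δ·S=-109.0038
Check: Δ(0,0)·S0 + B(0,0) = 102.4962 = V0.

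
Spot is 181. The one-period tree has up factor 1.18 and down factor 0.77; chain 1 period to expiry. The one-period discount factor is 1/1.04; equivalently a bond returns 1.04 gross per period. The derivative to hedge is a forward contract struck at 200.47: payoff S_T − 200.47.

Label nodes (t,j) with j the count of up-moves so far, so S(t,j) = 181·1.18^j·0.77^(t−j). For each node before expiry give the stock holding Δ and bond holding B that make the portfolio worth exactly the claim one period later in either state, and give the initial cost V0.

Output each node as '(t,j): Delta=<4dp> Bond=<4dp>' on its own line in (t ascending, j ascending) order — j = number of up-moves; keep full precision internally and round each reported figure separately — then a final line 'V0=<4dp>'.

(0,0): Delta=1.0000 Bond=-192.7596
V0=-11.7596

Since d<R<u, set p* = (R−d)/(u−d) = 0.6585; price each node as the discounted p*-expectation of its children.
Payoff layer (t=1): V(1,0)=-61.1000, V(1,1)=13.1100
Node (0,0) S=181.0000: V=(p*·13.1100+(1−p*)·-61.1000)/1.04=-11.7596; Δ=(13.1100−-61.1000)/(213.5800−139.3700)=1.0000; B=V−Δ·S=-192.7596
Each (Δ,B) replicates both successor values, so the strategy is self-financing and V0 is arbitrage-free.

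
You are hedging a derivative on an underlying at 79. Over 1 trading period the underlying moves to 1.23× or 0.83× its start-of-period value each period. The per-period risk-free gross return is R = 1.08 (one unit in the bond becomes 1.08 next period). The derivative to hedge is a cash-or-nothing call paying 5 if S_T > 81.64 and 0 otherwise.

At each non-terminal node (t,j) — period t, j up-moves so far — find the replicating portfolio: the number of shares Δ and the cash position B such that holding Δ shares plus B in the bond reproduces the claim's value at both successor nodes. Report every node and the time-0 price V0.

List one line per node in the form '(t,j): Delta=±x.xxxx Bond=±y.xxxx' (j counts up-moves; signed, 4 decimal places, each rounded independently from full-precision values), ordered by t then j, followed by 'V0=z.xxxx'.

(0,0): Delta=0.1582 Bond=-9.6065
V0=2.8935

Since d<R<u, set p* = (R−d)/(u−d) = 0.6250; price each node as the discounted p*-expectation of its children.
Terminal payoffs: V(1,0)=0.0000, V(1,1)=5.0000
(0,0): S=79.0000. Δ = (V_up−V_dn)/(S_up−S_dn) = (5.0000−0.0000)/(97.1700−65.5700) = 0.1582. V = [p*·5.0000 + (1−p*)·0.0000]/1.08 = 2.8935. B = V − Δ·S = -9.6065.
Each (Δ,B) replicates both successor values, so the strategy is self-financing and V0 is arbitrage-free.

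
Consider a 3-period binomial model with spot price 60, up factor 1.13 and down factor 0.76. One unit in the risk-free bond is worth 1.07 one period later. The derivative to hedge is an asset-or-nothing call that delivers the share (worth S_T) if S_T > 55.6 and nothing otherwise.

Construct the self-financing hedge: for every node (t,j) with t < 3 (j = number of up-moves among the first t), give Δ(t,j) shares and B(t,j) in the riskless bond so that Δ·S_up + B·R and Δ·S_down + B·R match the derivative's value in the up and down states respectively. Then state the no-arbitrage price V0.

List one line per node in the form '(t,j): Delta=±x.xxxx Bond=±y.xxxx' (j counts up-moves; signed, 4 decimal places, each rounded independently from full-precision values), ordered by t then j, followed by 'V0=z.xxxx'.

(0,0): Delta=1.4054 Bond=-26.5291
(1,0): Delta=2.7023 Bond=-87.5238
(1,1): Delta=1.2366 Bond=-16.9401
(2,0): Delta=0.0000 Bond=0.0000
(2,1): Delta=3.0541 Bond=-111.7763
(2,2): Delta=1.0000 Bond=0.0000
V0=57.7954

Since d<R<u, set p* = (R−d)/(u−d) = 0.8378; price each node as the discounted p*-expectation of its children.
Terminal payoffs: V(3,0)=0.0000, V(3,1)=0.0000, V(3,2)=58.2266, V(3,3)=86.5738
Node (2,0) S=34.6560: V=(p*·0.0000+(1−p*)·0.0000)/1.07=0.0000; Δ=(0.0000−0.0000)/(39.1613−26.3386)=0.0000; B=V−Δ·S=0.0000
Node (2,1) S=51.5280: V=(p*·58.2266+(1−p*)·0.0000)/1.07=45.5930; Δ=(58.2266−0.0000)/(58.2266−39.1613)=3.0541; B=V−Δ·S=-111.7763
Node (2,2) S=76.6140: V=(p*·86.5738+(1−p*)·58.2266)/1.07=76.6140; Δ=(86.5738−58.2266)/(86.5738−58.2266)=1.0000; B=V−Δ·S=0.0000
Node (1,0) S=45.6000: V=(p*·45.5930+(1−p*)·0.0000)/1.07=35.7005; Δ=(45.5930−0.0000)/(51.5280−34.6560)=2.7023; B=V−Δ·S=-87.5238
Node (1,1) S=67.8000: V=(p*·76.6140+(1−p*)·45.5930)/1.07=66.9005; Δ=(76.6140−45.5930)/(76.6140−51.5280)=1.2366; B=V−Δ·S=-16.9401
Node (0,0) S=60.0000: V=(p*·66.9005+(1−p*)·35.7005)/1.07=57.7954; Δ=(66.9005−35.7005)/(67.8000−45.6000)=1.4054; B=V−Δ·S=-26.5291
The time-0 hedge costs 57.7954, which is the no-arbitrage price.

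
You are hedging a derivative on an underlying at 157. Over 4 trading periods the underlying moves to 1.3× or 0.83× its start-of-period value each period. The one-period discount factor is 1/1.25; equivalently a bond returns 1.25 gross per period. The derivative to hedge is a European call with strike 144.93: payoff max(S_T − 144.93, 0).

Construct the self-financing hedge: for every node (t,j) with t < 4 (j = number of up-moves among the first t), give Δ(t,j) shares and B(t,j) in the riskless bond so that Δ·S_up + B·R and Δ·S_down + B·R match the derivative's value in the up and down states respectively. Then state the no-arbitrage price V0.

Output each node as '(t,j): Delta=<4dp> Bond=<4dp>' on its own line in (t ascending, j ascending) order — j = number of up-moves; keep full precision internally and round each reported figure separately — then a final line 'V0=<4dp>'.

(0,0): Delta=0.9937 Bond=-58.3216
(1,0): Delta=0.9389 Bond=-65.7637
(1,1): Delta=0.9979 Bond=-73.7517
(2,0): Delta=0.5324 Bond=-38.2335
(2,1): Delta=0.9698 Bond=-87.4392
(2,2): Delta=1.0000 Bond=-92.7552
(3,0): Delta=0.0000 Bond=0.0000
(3,1): Delta=0.5728 Bond=-53.4814
(3,2): Delta=1.0000 Bond=-115.9440
(3,3): Delta=1.0000 Bond=-115.9440
V0=97.6901

The replicating-portfolio and risk-neutral prices coincide; use p* = (1.25−0.83)/(1.3−0.83) = 0.8936 for the latter.
Terminal payoffs: V(4,0)=0.0000, V(4,1)=0.0000, V(4,2)=37.8558, V(4,3)=141.3611, V(4,4)=303.4777
  t=3,j=0: stock 89.7706 → up 116.7017 (V=0.0000), down 74.5096 (V=0.0000). Price 0.0000; hedge Δ=0.0000, bond B=0.0000.
  t=3,j=1: stock 140.6045 → up 182.7858 (V=37.8558), down 116.7017 (V=0.0000). Price 27.0629; hedge Δ=0.5728, bond B=-53.4814.
  t=3,j=2: stock 220.2239 → up 286.2911 (V=141.3611), down 182.7858 (V=37.8558). Price 104.2799; hedge Δ=1.0000, bond B=-115.9440.
  t=3,j=3: stock 344.9290 → up 448.4077 (V=303.4777), down 286.2911 (V=141.3611). Price 228.9850; hedge Δ=1.0000, bond B=-115.9440.
  t=2,j=0: stock 108.1573 → up 140.6045 (V=27.0629), down 89.7706 (V=0.0000). Price 19.3471; hedge Δ=0.5324, bond B=-38.2335.
  t=2,j=1: stock 169.4030 → up 220.2239 (V=104.2799), down 140.6045 (V=27.0629). Price 76.8523; hedge Δ=0.9698, bond B=-87.4392.
  t=2,j=2: stock 265.3300 → up 344.9290 (V=228.9850), down 220.2239 (V=104.2799). Price 172.5748; hedge Δ=1.0000, bond B=-92.7552.
  t=1,j=0: stock 130.3100 → up 169.4030 (V=76.8523), down 108.1573 (V=19.3471). Price 56.5878; hedge Δ=0.9389, bond B=-65.7637.
  t=1,j=1: stock 204.1000 → up 265.3300 (V=172.5748), down 169.4030 (V=76.8523). Price 129.9132; hedge Δ=0.9979, bond B=-73.7517.
  t=0,j=0: stock 157.0000 → up 204.1000 (V=129.9132), down 130.3100 (V=56.5878). Price 97.6901; hedge Δ=0.9937, bond B=-58.3216.
Check: Δ(0,0)·S0 + B(0,0) = 97.6901 = V0.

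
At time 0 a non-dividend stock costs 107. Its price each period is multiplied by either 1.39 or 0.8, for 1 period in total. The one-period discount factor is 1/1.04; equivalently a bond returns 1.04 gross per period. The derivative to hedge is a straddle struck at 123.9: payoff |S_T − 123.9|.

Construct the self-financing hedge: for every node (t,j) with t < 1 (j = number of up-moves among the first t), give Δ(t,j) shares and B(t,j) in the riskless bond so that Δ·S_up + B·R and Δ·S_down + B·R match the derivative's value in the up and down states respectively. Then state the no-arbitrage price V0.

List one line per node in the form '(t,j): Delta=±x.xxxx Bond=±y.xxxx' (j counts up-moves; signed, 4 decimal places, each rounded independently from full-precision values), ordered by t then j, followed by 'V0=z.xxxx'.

Under the risk-neutral measure, an up-move has probability p* = (R−d)/(u−d) = 0.4068 and values discount at R = 1.04.
Terminal values V(1,·): V(1,0)=38.3000, V(1,1)=24.8300
Node (0,0) S=107.0000: V=(p*·24.8300+(1−p*)·38.3000)/1.04=31.5583; Δ=(24.8300−38.3000)/(148.7300−85.6000)=-0.2134; B=V−Δ·S=54.3889
The time-0 hedge costs 31.5583, which is the no-arbitrage price.

(0,0): Delta=-0.2134 Bond=54.3889
V0=31.5583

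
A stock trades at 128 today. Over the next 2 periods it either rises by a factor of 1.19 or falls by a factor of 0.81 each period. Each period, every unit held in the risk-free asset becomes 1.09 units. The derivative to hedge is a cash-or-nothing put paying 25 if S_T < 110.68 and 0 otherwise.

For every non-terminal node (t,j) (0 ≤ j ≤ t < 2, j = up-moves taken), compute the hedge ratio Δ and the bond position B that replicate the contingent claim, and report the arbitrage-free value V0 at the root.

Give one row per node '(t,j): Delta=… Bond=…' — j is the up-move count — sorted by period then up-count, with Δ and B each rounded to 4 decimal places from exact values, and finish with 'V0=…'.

No-arbitrage ⇒ martingale measure with p* = (R−d)/(u−d) = 0.7368.
At expiry t=2: V(2,0)=25.0000, V(2,1)=0.0000, V(2,2)=0.0000
(1,0): S=103.6800. Δ = (V_up−V_dn)/(S_up−S_dn) = (0.0000−25.0000)/(123.3792−83.9808) = -0.6345. V = [p*·0.0000 + (1−p*)·25.0000]/1.09 = 6.0357. B = V − Δ·S = 71.8252.
(1,1): S=152.3200. Δ = (V_up−V_dn)/(S_up−S_dn) = (0.0000−0.0000)/(181.2608−123.3792) = 0.0000. V = [p*·0.0000 + (1−p*)·0.0000]/1.09 = 0.0000. B = V − Δ·S = 0.0000.
(0,0): S=128.0000. Δ = (V_up−V_dn)/(S_up−S_dn) = (0.0000−6.0357)/(152.3200−103.6800) = -0.1241. V = [p*·0.0000 + (1−p*)·6.0357]/1.09 = 1.4572. B = V − Δ·S = 17.3407.
Check: Δ(0,0)·S0 + B(0,0) = 1.4572 = V0.

(0,0): Delta=-0.1241 Bond=17.3407
(1,0): Delta=-0.6345 Bond=71.8252
(1,1): Delta=0.0000 Bond=0.0000
V0=1.4572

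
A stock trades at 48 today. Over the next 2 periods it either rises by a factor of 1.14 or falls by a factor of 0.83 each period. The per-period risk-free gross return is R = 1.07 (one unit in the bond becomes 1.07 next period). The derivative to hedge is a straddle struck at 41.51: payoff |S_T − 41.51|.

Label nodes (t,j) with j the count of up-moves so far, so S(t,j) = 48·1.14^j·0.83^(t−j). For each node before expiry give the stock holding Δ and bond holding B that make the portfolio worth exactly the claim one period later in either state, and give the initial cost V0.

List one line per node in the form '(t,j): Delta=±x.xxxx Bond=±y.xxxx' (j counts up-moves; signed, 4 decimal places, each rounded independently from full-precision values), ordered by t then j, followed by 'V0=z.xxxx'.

(0,0): Delta=0.7605 Bond=-24.0095
(1,0): Delta=-0.3672 Bond=19.2387
(1,1): Delta=1.0000 Bond=-38.7944
V0=12.4956

Under the risk-neutral measure, an up-move has probability p* = (R−d)/(u−d) = 0.7742 and values discount at R = 1.07.
Terminal payoffs: V(2,0)=8.4428, V(2,1)=3.9076, V(2,2)=20.8708
  t=1,j=0: stock 39.8400 → up 45.4176 (V=3.9076), down 33.0672 (V=8.4428). Price 4.6090; hedge Δ=-0.3672, bond B=19.2387.
  t=1,j=1: stock 54.7200 → up 62.3808 (V=20.8708), down 45.4176 (V=3.9076). Price 15.9256; hedge Δ=1.0000, bond B=-38.7944.
  t=0,j=0: stock 48.0000 → up 54.7200 (V=15.9256), down 39.8400 (V=4.6090). Price 12.4956; hedge Δ=0.7605, bond B=-24.0095.
The time-0 hedge costs 12.4956, which is the no-arbitrage price.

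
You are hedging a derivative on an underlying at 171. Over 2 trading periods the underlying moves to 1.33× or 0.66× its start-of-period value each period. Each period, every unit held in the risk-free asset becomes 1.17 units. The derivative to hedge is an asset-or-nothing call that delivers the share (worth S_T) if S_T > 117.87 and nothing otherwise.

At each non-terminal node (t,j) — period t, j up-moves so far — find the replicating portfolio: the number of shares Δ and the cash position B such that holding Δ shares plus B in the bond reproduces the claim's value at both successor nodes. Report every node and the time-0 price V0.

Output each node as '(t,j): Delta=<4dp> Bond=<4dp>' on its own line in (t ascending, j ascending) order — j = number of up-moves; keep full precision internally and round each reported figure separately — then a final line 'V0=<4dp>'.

(0,0): Delta=1.1327 Bond=-25.7949
(1,0): Delta=1.9851 Bond=-126.3790
(1,1): Delta=1.0000 Bond=0.0000
V0=167.8969

Under the risk-neutral measure, an up-move has probability p* = (R−d)/(u−d) = 0.7612 and values discount at R = 1.17.
Payoff layer (t=2): V(2,0)=0.0000, V(2,1)=150.1038, V(2,2)=302.4819
Node (1,0) S=112.8600: V=(p*·150.1038+(1−p*)·0.0000)/1.17=97.6565; Δ=(150.1038−0.0000)/(150.1038−74.4876)=1.9851; B=V−Δ·S=-126.3790
Node (1,1) S=227.4300: V=(p*·302.4819+(1−p*)·150.1038)/1.17=227.4300; Δ=(302.4819−150.1038)/(302.4819−150.1038)=1.0000; B=V−Δ·S=0.0000
Node (0,0) S=171.0000: V=(p*·227.4300+(1−p*)·97.6565)/1.17=167.8969; Δ=(227.4300−97.6565)/(227.4300−112.8600)=1.1327; B=V−Δ·S=-25.7949
Root portfolio cost Δ·171+B reproduces V0=167.8969.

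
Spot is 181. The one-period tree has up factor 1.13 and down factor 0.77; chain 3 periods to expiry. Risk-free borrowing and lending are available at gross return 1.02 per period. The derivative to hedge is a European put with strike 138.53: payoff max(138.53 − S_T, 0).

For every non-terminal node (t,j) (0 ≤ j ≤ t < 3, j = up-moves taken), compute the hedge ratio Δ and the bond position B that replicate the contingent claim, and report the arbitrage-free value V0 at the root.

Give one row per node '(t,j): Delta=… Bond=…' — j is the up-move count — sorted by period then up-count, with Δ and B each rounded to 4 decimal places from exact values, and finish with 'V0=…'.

(0,0): Delta=-0.1613 Bond=33.8587
(1,0): Delta=-0.4649 Bond=76.8558
(1,1): Delta=-0.0702 Bond=15.9152
(2,0): Delta=-1.0000 Bond=135.8137
(2,1): Delta=-0.3045 Bond=53.1277
(2,2): Delta=0.0000 Bond=0.0000
V0=4.6670

No-arbitrage ⇒ martingale measure with p* = (R−d)/(u−d) = 0.6944.
Payoff layer (t=3): V(3,0)=55.8975, V(3,1)=17.2642, V(3,2)=0.0000, V(3,3)=0.0000
(2,0): S=107.3149. Δ = (V_up−V_dn)/(S_up−S_dn) = (17.2642−55.8975)/(121.2658−82.6325) = -1.0000. V = [p*·17.2642 + (1−p*)·55.8975]/1.02 = 28.4988. B = V − Δ·S = 135.8137.
(2,1): S=157.4881. Δ = (V_up−V_dn)/(S_up−S_dn) = (0.0000−17.2642)/(177.9616−121.2658) = -0.3045. V = [p*·0.0000 + (1−p*)·17.2642]/1.02 = 5.1717. B = V − Δ·S = 53.1277.
(2,2): S=231.1189. Δ = (V_up−V_dn)/(S_up−S_dn) = (0.0000−0.0000)/(261.1644−177.9616) = 0.0000. V = [p*·0.0000 + (1−p*)·0.0000]/1.02 = 0.0000. B = V − Δ·S = 0.0000.
(1,0): S=139.3700. Δ = (V_up−V_dn)/(S_up−S_dn) = (5.1717−28.4988)/(157.4881−107.3149) = -0.4649. V = [p*·5.1717 + (1−p*)·28.4988]/1.02 = 12.0583. B = V − Δ·S = 76.8558.
(1,1): S=204.5300. Δ = (V_up−V_dn)/(S_up−S_dn) = (0.0000−5.1717)/(231.1189−157.4881) = -0.0702. V = [p*·0.0000 + (1−p*)·5.1717]/1.02 = 1.5493. B = V − Δ·S = 15.9152.
(0,0): S=181.0000. Δ = (V_up−V_dn)/(S_up−S_dn) = (1.5493−12.0583)/(204.5300−139.3700) = -0.1613. V = [p*·1.5493 + (1−p*)·12.0583]/1.02 = 4.6670. B = V − Δ·S = 33.8587.
Self-financing check: at every node Δ·S+B equals the discounted successor values.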